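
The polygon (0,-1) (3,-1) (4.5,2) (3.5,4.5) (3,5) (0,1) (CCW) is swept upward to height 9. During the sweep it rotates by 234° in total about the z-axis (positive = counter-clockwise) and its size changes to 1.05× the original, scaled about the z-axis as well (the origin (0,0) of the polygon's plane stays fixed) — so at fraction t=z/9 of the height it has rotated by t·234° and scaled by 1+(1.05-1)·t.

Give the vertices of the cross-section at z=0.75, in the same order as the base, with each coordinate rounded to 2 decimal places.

t = z/height = 0.75/9 = 0.0833333
s = 1 + (scale-1)·z/height = 1 + (1.05-1)·0.75/9 = 1.004167
θ = twist·z/height = 234°·0.75/9 = 19.5000° = 0.340339 rad
cos θ = 0.942641, sin θ = 0.333807 (intermediates below are computed at full precision and shown rounded to 5 d.p.)
v1: (0,-1) → rotate → (0.33381,-0.94264) → ×s → (0.33520,-0.94657) → (0.34,-0.95)
v2: (3,-1) → rotate → (3.16173,0.05878) → ×s → (3.17491,0.05902) → (3.17,0.06)
v3: (4.5,2) → rotate → (3.57427,3.38741) → ×s → (3.58917,3.40153) → (3.59,3.40)
v4: (3.5,4.5) → rotate → (1.79711,5.41021) → ×s → (1.80460,5.43275) → (1.80,5.43)
v5: (3,5) → rotate → (1.15889,5.71463) → ×s → (1.16372,5.73844) → (1.16,5.74)
v6: (0,1) → rotate → (-0.33381,0.94264) → ×s → (-0.33520,0.94657) → (-0.34,0.95)

Cross-section at z=0.75: (0.34,-0.95) (3.17,0.06) (3.59,3.40) (1.80,5.43) (1.16,5.74) (-0.34,0.95)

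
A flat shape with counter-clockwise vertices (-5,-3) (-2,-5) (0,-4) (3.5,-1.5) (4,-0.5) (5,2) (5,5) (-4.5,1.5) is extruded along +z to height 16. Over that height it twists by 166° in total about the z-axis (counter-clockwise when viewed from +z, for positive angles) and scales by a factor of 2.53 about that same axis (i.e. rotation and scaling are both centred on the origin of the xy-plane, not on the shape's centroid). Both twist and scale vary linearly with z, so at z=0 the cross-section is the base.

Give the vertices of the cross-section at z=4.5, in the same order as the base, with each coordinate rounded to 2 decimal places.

Cross-section at z=4.5: (-1.78,-8.15) (3.24,-6.99) (4.16,-3.92) (5.00,2.17) (4.45,3.67) (2.82,7.17) (-0.30,10.11) (-5.98,-3.21)

t = z/height = 4.5/16 = 0.28125
s = 1 + (scale-1)·z/height = 1 + (2.53-1)·4.5/16 = 1.430313
θ = twist·z/height = 166°·4.5/16 = 46.6875° = 0.814851 rad
cos θ = 0.685977, sin θ = 0.727623 (intermediates below are computed at full precision and shown rounded to 5 d.p.)
v1: (-5,-3) → rotate → (-1.24702,-5.69605) → ×s → (-1.78362,-8.14713) → (-1.78,-8.15)
v2: (-2,-5) → rotate → (2.26616,-4.88513) → ×s → (3.24132,-6.98727) → (3.24,-6.99)
v3: (0,-4) → rotate → (2.91049,-2.74391) → ×s → (4.16291,-3.92465) → (4.16,-3.92)
v4: (3.5,-1.5) → rotate → (3.49235,1.51772) → ×s → (4.99516,2.17081) → (5.00,2.17)
v5: (4,-0.5) → rotate → (3.10772,2.56750) → ×s → (4.44501,3.67233) → (4.45,3.67)
v6: (5,2) → rotate → (1.97464,5.01007) → ×s → (2.82435,7.16597) → (2.82,7.17)
v7: (5,5) → rotate → (-0.20823,7.06800) → ×s → (-0.29783,10.10945) → (-0.30,10.11)
v8: (-4.5,1.5) → rotate → (-4.17833,-2.24534) → ×s → (-5.97632,-3.21154) → (-5.98,-3.21)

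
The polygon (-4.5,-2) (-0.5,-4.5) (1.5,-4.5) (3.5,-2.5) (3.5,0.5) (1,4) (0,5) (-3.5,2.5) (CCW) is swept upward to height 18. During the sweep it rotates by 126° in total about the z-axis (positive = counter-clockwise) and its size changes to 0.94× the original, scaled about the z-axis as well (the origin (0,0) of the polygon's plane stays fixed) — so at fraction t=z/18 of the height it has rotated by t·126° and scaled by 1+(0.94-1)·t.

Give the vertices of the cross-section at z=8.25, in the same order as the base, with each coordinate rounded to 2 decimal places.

t = z/height = 8.25/18 = 0.458333
s = 1 + (scale-1)·z/height = 1 + (0.94-1)·8.25/18 = 0.972500
θ = twist·z/height = 126°·8.25/18 = 57.7500° = 1.007928 rad
cos θ = 0.533615, sin θ = 0.845728 (intermediates below are computed at full precision and shown rounded to 5 d.p.)
v1: (-4.5,-2) → rotate → (-0.70981,-4.87300) → ×s → (-0.69029,-4.73900) → (-0.69,-4.74)
v2: (-0.5,-4.5) → rotate → (3.53897,-2.82413) → ×s → (3.44165,-2.74647) → (3.44,-2.75)
v3: (1.5,-4.5) → rotate → (4.60620,-1.13267) → ×s → (4.47953,-1.10153) → (4.48,-1.10)
v4: (3.5,-2.5) → rotate → (3.98197,1.62601) → ×s → (3.87247,1.58130) → (3.87,1.58)
v5: (3.5,0.5) → rotate → (1.44479,3.22685) → ×s → (1.40506,3.13812) → (1.41,3.14)
v6: (1,4) → rotate → (-2.84930,2.98019) → ×s → (-2.77094,2.89823) → (-2.77,2.90)
v7: (0,5) → rotate → (-4.22864,2.66807) → ×s → (-4.11235,2.59470) → (-4.11,2.59)
v8: (-3.5,2.5) → rotate → (-3.98197,-1.62601) → ×s → (-3.87247,-1.58130) → (-3.87,-1.58)

Cross-section at z=8.25: (-0.69,-4.74) (3.44,-2.75) (4.48,-1.10) (3.87,1.58) (1.41,3.14) (-2.77,2.90) (-4.11,2.59) (-3.87,-1.58)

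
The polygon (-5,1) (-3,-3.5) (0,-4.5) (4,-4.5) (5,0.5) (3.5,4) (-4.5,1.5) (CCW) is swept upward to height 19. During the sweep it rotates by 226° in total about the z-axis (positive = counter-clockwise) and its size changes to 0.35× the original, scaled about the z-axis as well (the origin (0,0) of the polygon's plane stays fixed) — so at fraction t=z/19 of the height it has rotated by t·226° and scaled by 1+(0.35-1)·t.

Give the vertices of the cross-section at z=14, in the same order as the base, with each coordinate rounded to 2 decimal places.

Cross-section at z=14: (2.41,-1.11) (1.95,1.41) (0.55,2.28) (-1.48,2.77) (-2.59,0.35) (-2.26,-1.60) (2.10,-1.31)

t = z/height = 14/19 = 0.736842
s = 1 + (scale-1)·z/height = 1 + (0.35-1)·14/19 = 0.521053
θ = twist·z/height = 226°·14/19 = 166.5263° = 2.906433 rad
cos θ = -0.972477, sin θ = 0.232999 (intermediates below are computed at full precision and shown rounded to 5 d.p.)
v1: (-5,1) → rotate → (4.62939,-2.13747) → ×s → (2.41215,-1.11373) → (2.41,-1.11)
v2: (-3,-3.5) → rotate → (3.73293,2.70467) → ×s → (1.94505,1.40928) → (1.95,1.41)
v3: (0,-4.5) → rotate → (1.04849,4.37615) → ×s → (0.54632,2.28020) → (0.55,2.28)
v4: (4,-4.5) → rotate → (-2.84141,5.30814) → ×s → (-1.48053,2.76582) → (-1.48,2.77)
v5: (5,0.5) → rotate → (-4.97888,0.67876) → ×s → (-2.59426,0.35367) → (-2.59,0.35)
v6: (3.5,4) → rotate → (-4.33566,-3.07441) → ×s → (-2.25911,-1.60193) → (-2.26,-1.60)
v7: (-4.5,1.5) → rotate → (4.02665,-2.50721) → ×s → (2.09810,-1.30639) → (2.10,-1.31)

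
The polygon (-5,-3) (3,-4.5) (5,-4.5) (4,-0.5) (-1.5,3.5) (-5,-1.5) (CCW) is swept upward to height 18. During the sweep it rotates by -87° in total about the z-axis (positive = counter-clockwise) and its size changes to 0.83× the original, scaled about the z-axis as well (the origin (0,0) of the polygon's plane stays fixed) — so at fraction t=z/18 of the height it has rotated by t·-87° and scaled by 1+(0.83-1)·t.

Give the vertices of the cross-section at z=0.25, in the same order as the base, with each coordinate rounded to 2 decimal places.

Cross-section at z=0.25: (-5.05,-2.89) (2.90,-4.55) (4.89,-4.59) (3.98,-0.58) (-1.42,3.52) (-5.02,-1.39)

t = z/height = 0.25/18 = 0.0138889
s = 1 + (scale-1)·z/height = 1 + (0.83-1)·0.25/18 = 0.997639
θ = twist·z/height = -87°·0.25/18 = -1.2083° = -0.021089 rad
cos θ = 0.999778, sin θ = -0.021088 (intermediates below are computed at full precision and shown rounded to 5 d.p.)
v1: (-5,-3) → rotate → (-5.06215,-2.89389) → ×s → (-5.05020,-2.88706) → (-5.05,-2.89)
v2: (3,-4.5) → rotate → (2.90444,-4.56226) → ×s → (2.89758,-4.55149) → (2.90,-4.55)
v3: (5,-4.5) → rotate → (4.90399,-4.60444) → ×s → (4.89241,-4.59357) → (4.89,-4.59)
v4: (4,-0.5) → rotate → (3.98857,-0.58424) → ×s → (3.97915,-0.58286) → (3.98,-0.58)
v5: (-1.5,3.5) → rotate → (-1.42586,3.53085) → ×s → (-1.42249,3.52252) → (-1.42,3.52)
v6: (-5,-1.5) → rotate → (-5.03052,-1.39423) → ×s → (-5.01864,-1.39094) → (-5.02,-1.39)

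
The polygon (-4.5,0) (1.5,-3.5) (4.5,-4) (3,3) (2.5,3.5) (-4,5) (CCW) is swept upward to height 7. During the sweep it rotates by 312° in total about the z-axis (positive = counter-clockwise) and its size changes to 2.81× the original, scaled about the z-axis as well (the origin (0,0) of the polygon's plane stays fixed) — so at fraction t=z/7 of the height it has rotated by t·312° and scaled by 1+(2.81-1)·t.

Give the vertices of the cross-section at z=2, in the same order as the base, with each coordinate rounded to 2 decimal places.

Cross-section at z=2: (-0.10,-6.83) (5.34,2.20) (6.17,6.74) (-4.48,4.62) (-5.25,3.87) (-7.68,-5.95)

t = z/height = 2/7 = 0.285714
s = 1 + (scale-1)·z/height = 1 + (2.81-1)·2/7 = 1.517143
θ = twist·z/height = 312°·2/7 = 89.1429° = 1.555836 rad
cos θ = 0.014959, sin θ = 0.999888 (intermediates below are computed at full precision and shown rounded to 5 d.p.)
v1: (-4.5,0) → rotate → (-0.06732,-4.49950) → ×s → (-0.10213,-6.82638) → (-0.10,-6.83)
v2: (1.5,-3.5) → rotate → (3.52205,1.44747) → ×s → (5.34345,2.19603) → (5.34,2.20)
v3: (4.5,-4) → rotate → (4.06687,4.43966) → ×s → (6.17002,6.73560) → (6.17,6.74)
v4: (3,3) → rotate → (-2.95479,3.04454) → ×s → (-4.48283,4.61901) → (-4.48,4.62)
v5: (2.5,3.5) → rotate → (-3.46221,2.55208) → ×s → (-5.25267,3.87187) → (-5.25,3.87)
v6: (-4,5) → rotate → (-5.05928,-3.92476) → ×s → (-7.67565,-5.95441) → (-7.68,-5.95)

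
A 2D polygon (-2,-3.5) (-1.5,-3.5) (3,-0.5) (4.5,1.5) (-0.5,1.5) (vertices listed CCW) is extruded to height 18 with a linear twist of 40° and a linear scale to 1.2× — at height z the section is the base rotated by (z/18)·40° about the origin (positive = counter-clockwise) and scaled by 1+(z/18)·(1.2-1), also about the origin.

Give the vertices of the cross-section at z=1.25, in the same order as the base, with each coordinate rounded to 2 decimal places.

t = z/height = 1.25/18 = 0.0694444
s = 1 + (scale-1)·z/height = 1 + (1.2-1)·1.25/18 = 1.013889
θ = twist·z/height = 40°·1.25/18 = 2.7778° = 0.048481 rad
cos θ = 0.998825, sin θ = 0.048462 (intermediates below are computed at full precision and shown rounded to 5 d.p.)
v1: (-2,-3.5) → rotate → (-1.82803,-3.59281) → ×s → (-1.85342,-3.64271) → (-1.85,-3.64)
v2: (-1.5,-3.5) → rotate → (-1.32862,-3.56858) → ×s → (-1.34707,-3.61814) → (-1.35,-3.62)
v3: (3,-0.5) → rotate → (3.02071,-0.35403) → ×s → (3.06266,-0.35894) → (3.06,-0.36)
v4: (4.5,1.5) → rotate → (4.42202,1.71632) → ×s → (4.48344,1.74016) → (4.48,1.74)
v5: (-0.5,1.5) → rotate → (-0.57211,1.47401) → ×s → (-0.58005,1.49448) → (-0.58,1.49)

Cross-section at z=1.25: (-1.85,-3.64) (-1.35,-3.62) (3.06,-0.36) (4.48,1.74) (-0.58,1.49)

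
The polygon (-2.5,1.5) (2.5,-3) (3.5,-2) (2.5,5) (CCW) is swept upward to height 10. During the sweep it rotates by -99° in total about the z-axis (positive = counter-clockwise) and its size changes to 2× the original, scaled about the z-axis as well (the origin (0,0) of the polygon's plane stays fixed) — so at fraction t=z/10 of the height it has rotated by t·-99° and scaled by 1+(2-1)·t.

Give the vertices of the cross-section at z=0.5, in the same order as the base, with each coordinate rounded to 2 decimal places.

t = z/height = 0.5/10 = 0.05
s = 1 + (scale-1)·z/height = 1 + (2-1)·0.5/10 = 1.050000
θ = twist·z/height = -99°·0.5/10 = -4.9500° = -0.086394 rad
cos θ = 0.996270, sin θ = -0.086286 (intermediates below are computed at full precision and shown rounded to 5 d.p.)
v1: (-2.5,1.5) → rotate → (-2.36125,1.71012) → ×s → (-2.47931,1.79563) → (-2.48,1.80)
v2: (2.5,-3) → rotate → (2.23182,-3.20453) → ×s → (2.34341,-3.36475) → (2.34,-3.36)
v3: (3.5,-2) → rotate → (3.31437,-2.29454) → ×s → (3.48009,-2.40927) → (3.48,-2.41)
v4: (2.5,5) → rotate → (2.92211,4.76564) → ×s → (3.06821,5.00392) → (3.07,5.00)

Cross-section at z=0.5: (-2.48,1.80) (2.34,-3.36) (3.48,-2.41) (3.07,5.00)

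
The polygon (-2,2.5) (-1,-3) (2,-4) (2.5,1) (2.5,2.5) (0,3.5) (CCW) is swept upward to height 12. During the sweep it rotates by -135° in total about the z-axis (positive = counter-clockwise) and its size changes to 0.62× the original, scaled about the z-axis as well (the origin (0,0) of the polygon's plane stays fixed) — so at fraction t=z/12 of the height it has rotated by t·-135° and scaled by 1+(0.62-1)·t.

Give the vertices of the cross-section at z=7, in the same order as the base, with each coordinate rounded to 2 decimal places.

t = z/height = 7/12 = 0.583333
s = 1 + (scale-1)·z/height = 1 + (0.62-1)·7/12 = 0.778333
θ = twist·z/height = -135°·7/12 = -78.7500° = -1.374447 rad
cos θ = 0.195090, sin θ = -0.980785 (intermediates below are computed at full precision and shown rounded to 5 d.p.)
v1: (-2,2.5) → rotate → (2.06178,2.44930) → ×s → (1.60475,1.90637) → (1.60,1.91)
v2: (-1,-3) → rotate → (-3.13745,0.39551) → ×s → (-2.44198,0.30784) → (-2.44,0.31)
v3: (2,-4) → rotate → (-3.53296,-2.74193) → ×s → (-2.74982,-2.13414) → (-2.75,-2.13)
v4: (2.5,1) → rotate → (1.46851,-2.25687) → ×s → (1.14299,-1.75660) → (1.14,-1.76)
v5: (2.5,2.5) → rotate → (2.93969,-1.96424) → ×s → (2.28806,-1.52883) → (2.29,-1.53)
v6: (0,3.5) → rotate → (3.43275,0.68282) → ×s → (2.67182,0.53146) → (2.67,0.53)

Cross-section at z=7: (1.60,1.91) (-2.44,0.31) (-2.75,-2.13) (1.14,-1.76) (2.29,-1.53) (2.67,0.53)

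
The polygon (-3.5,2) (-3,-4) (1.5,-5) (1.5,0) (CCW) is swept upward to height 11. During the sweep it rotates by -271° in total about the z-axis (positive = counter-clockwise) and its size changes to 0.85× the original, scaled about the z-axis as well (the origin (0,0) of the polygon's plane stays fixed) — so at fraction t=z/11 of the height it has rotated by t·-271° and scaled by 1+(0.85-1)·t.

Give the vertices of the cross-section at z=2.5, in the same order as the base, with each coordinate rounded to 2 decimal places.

t = z/height = 2.5/11 = 0.227273
s = 1 + (scale-1)·z/height = 1 + (0.85-1)·2.5/11 = 0.965909
θ = twist·z/height = -271°·2.5/11 = -61.5909° = -1.074964 rad
cos θ = 0.475764, sin θ = -0.879573 (intermediates below are computed at full precision and shown rounded to 5 d.p.)
v1: (-3.5,2) → rotate → (0.09397,4.03003) → ×s → (0.09077,3.89265) → (0.09,3.89)
v2: (-3,-4) → rotate → (-4.94558,0.73566) → ×s → (-4.77698,0.71058) → (-4.78,0.71)
v3: (1.5,-5) → rotate → (-3.68422,-3.69818) → ×s → (-3.55862,-3.57210) → (-3.56,-3.57)
v4: (1.5,0) → rotate → (0.71365,-1.31936) → ×s → (0.68932,-1.27438) → (0.69,-1.27)

Cross-section at z=2.5: (0.09,3.89) (-4.78,0.71) (-3.56,-3.57) (0.69,-1.27)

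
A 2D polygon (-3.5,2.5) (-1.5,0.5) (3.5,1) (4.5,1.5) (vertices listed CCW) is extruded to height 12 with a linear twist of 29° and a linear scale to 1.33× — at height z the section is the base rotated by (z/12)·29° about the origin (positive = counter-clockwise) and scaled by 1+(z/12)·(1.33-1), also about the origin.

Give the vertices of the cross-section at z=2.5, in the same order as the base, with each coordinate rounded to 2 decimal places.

Cross-section at z=2.5: (-4.00,2.26) (-1.65,0.36) (3.61,1.46) (4.61,2.10)

t = z/height = 2.5/12 = 0.208333
s = 1 + (scale-1)·z/height = 1 + (1.33-1)·2.5/12 = 1.068750
θ = twist·z/height = 29°·2.5/12 = 6.0417° = 0.105447 rad
cos θ = 0.994446, sin θ = 0.105252 (intermediates below are computed at full precision and shown rounded to 5 d.p.)
v1: (-3.5,2.5) → rotate → (-3.74369,2.11773) → ×s → (-4.00107,2.26333) → (-4.00,2.26)
v2: (-1.5,0.5) → rotate → (-1.54429,0.33935) → ×s → (-1.65046,0.36268) → (-1.65,0.36)
v3: (3.5,1) → rotate → (3.37531,1.36283) → ×s → (3.60736,1.45652) → (3.61,1.46)
v4: (4.5,1.5) → rotate → (4.31713,1.96530) → ×s → (4.61393,2.10042) → (4.61,2.10)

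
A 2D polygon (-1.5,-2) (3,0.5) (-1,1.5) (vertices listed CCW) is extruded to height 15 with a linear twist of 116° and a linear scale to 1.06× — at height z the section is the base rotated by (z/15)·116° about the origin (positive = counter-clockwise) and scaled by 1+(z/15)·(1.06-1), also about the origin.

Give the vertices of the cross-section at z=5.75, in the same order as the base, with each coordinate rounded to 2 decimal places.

Cross-section at z=5.75: (0.34,-2.54) (1.83,2.51) (-1.80,0.38)

t = z/height = 5.75/15 = 0.383333
s = 1 + (scale-1)·z/height = 1 + (1.06-1)·5.75/15 = 1.023000
θ = twist·z/height = 116°·5.75/15 = 44.4667° = 0.776090 rad
cos θ = 0.713658, sin θ = 0.700494 (intermediates below are computed at full precision and shown rounded to 5 d.p.)
v1: (-1.5,-2) → rotate → (0.33050,-2.47806) → ×s → (0.33810,-2.53505) → (0.34,-2.54)
v2: (3,0.5) → rotate → (1.79073,2.45831) → ×s → (1.83191,2.51485) → (1.83,2.51)
v3: (-1,1.5) → rotate → (-1.76440,0.36999) → ×s → (-1.80498,0.37850) → (-1.80,0.38)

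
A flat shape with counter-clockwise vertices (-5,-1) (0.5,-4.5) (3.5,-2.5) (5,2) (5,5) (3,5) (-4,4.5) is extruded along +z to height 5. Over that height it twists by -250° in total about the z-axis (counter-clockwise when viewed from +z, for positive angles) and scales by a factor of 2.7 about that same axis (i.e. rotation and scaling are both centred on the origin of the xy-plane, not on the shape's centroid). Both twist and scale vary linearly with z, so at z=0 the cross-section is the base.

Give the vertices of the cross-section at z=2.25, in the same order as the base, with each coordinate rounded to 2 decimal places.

Cross-section at z=2.25: (1.75,8.83) (-7.68,2.22) (-6.44,-4.02) (-0.12,-9.50) (4.78,-11.53) (6.13,-8.27) (10.04,3.48)

t = z/height = 2.25/5 = 0.45
s = 1 + (scale-1)·z/height = 1 + (2.7-1)·2.25/5 = 1.765000
θ = twist·z/height = -250°·2.25/5 = -112.5000° = -1.963495 rad
cos θ = -0.382683, sin θ = -0.923880 (intermediates below are computed at full precision and shown rounded to 5 d.p.)
v1: (-5,-1) → rotate → (0.98954,5.00208) → ×s → (1.74653,8.82867) → (1.75,8.83)
v2: (0.5,-4.5) → rotate → (-4.34880,1.26014) → ×s → (-7.67563,2.22414) → (-7.68,2.22)
v3: (3.5,-2.5) → rotate → (-3.64909,-2.27687) → ×s → (-6.44065,-4.01868) → (-6.44,-4.02)
v4: (5,2) → rotate → (-0.06566,-5.38476) → ×s → (-0.11589,-9.50411) → (-0.12,-9.50)
v5: (5,5) → rotate → (2.70598,-6.53281) → ×s → (4.77606,-11.53042) → (4.78,-11.53)
v6: (3,5) → rotate → (3.47135,-4.68506) → ×s → (6.12693,-8.26912) → (6.13,-8.27)
v7: (-4,4.5) → rotate → (5.68819,1.97344) → ×s → (10.03966,3.48313) → (10.04,3.48)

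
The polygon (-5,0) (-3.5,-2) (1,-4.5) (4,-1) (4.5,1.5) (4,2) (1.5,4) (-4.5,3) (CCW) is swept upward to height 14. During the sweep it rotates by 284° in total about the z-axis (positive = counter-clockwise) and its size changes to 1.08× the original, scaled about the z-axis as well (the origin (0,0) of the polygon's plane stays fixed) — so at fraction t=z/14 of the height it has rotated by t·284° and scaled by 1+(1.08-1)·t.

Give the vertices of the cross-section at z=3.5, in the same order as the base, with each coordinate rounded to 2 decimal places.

t = z/height = 3.5/14 = 0.25
s = 1 + (scale-1)·z/height = 1 + (1.08-1)·3.5/14 = 1.020000
θ = twist·z/height = 284°·3.5/14 = 71.0000° = 1.239184 rad
cos θ = 0.325568, sin θ = 0.945519 (intermediates below are computed at full precision and shown rounded to 5 d.p.)
v1: (-5,0) → rotate → (-1.62784,-4.72759) → ×s → (-1.66040,-4.82214) → (-1.66,-4.82)
v2: (-3.5,-2) → rotate → (0.75155,-3.96045) → ×s → (0.76658,-4.03966) → (0.77,-4.04)
v3: (1,-4.5) → rotate → (4.58040,-0.51954) → ×s → (4.67201,-0.52993) → (4.67,-0.53)
v4: (4,-1) → rotate → (2.24779,3.45651) → ×s → (2.29275,3.52564) → (2.29,3.53)
v5: (4.5,1.5) → rotate → (0.04678,4.74319) → ×s → (0.04771,4.83805) → (0.05,4.84)
v6: (4,2) → rotate → (-0.58876,4.43321) → ×s → (-0.60054,4.52187) → (-0.60,4.52)
v7: (1.5,4) → rotate → (-3.29372,2.72055) → ×s → (-3.35960,2.77496) → (-3.36,2.77)
v8: (-4.5,3) → rotate → (-4.30161,-3.27813) → ×s → (-4.38764,-3.34369) → (-4.39,-3.34)

Cross-section at z=3.5: (-1.66,-4.82) (0.77,-4.04) (4.67,-0.53) (2.29,3.53) (0.05,4.84) (-0.60,4.52) (-3.36,2.77) (-4.39,-3.34)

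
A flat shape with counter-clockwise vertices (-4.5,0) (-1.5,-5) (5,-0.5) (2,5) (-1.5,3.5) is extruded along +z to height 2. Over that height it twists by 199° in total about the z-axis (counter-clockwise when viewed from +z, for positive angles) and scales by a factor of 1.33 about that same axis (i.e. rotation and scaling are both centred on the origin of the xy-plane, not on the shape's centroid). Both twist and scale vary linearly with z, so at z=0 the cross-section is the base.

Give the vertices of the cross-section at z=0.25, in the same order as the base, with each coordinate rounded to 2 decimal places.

Cross-section at z=0.25: (-4.25,-1.97) (0.77,-5.38) (4.94,1.72) (-0.30,5.60) (-2.95,2.65)

t = z/height = 0.25/2 = 0.125
s = 1 + (scale-1)·z/height = 1 + (1.33-1)·0.25/2 = 1.041250
θ = twist·z/height = 199°·0.25/2 = 24.8750° = 0.434151 rad
cos θ = 0.907228, sin θ = 0.420640 (intermediates below are computed at full precision and shown rounded to 5 d.p.)
v1: (-4.5,0) → rotate → (-4.08252,-1.89288) → ×s → (-4.25093,-1.97096) → (-4.25,-1.97)
v2: (-1.5,-5) → rotate → (0.74236,-5.16710) → ×s → (0.77298,-5.38024) → (0.77,-5.38)
v3: (5,-0.5) → rotate → (4.74646,1.64959) → ×s → (4.94225,1.71763) → (4.94,1.72)
v4: (2,5) → rotate → (-0.28874,5.37742) → ×s → (-0.30066,5.59924) → (-0.30,5.60)
v5: (-1.5,3.5) → rotate → (-2.83308,2.54434) → ×s → (-2.94995,2.64929) → (-2.95,2.65)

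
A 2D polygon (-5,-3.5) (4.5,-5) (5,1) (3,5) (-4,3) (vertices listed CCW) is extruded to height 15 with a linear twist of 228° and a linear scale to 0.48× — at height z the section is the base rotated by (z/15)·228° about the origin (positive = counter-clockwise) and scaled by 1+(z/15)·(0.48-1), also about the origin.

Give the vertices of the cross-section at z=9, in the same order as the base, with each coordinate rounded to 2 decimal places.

Cross-section at z=9: (4.16,-0.60) (0.10,4.63) (-2.98,1.85) (-3.86,-1.09) (0.59,-3.39)

t = z/height = 9/15 = 0.6
s = 1 + (scale-1)·z/height = 1 + (0.48-1)·9/15 = 0.688000
θ = twist·z/height = 228°·9/15 = 136.8000° = 2.387610 rad
cos θ = -0.728969, sin θ = 0.684547 (intermediates below are computed at full precision and shown rounded to 5 d.p.)
v1: (-5,-3.5) → rotate → (6.04076,-0.87135) → ×s → (4.15604,-0.59949) → (4.16,-0.60)
v2: (4.5,-5) → rotate → (0.14238,6.72531) → ×s → (0.09796,4.62701) → (0.10,4.63)
v3: (5,1) → rotate → (-4.32939,2.69377) → ×s → (-2.97862,1.85331) → (-2.98,1.85)
v4: (3,5) → rotate → (-5.60964,-1.59120) → ×s → (-3.85943,-1.09475) → (-3.86,-1.09)
v5: (-4,3) → rotate → (0.86223,-4.92509) → ×s → (0.59322,-3.38846) → (0.59,-3.39)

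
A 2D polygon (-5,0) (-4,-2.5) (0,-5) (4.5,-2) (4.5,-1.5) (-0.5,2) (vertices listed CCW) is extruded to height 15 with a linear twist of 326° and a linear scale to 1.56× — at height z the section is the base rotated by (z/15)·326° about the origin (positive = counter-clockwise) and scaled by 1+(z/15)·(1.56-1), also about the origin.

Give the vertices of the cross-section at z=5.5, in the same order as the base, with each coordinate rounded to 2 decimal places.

Cross-section at z=5.5: (2.97,-5.24) (5.00,-2.71) (5.24,2.97) (-0.58,5.91) (-1.10,5.61) (-1.80,-1.71)

t = z/height = 5.5/15 = 0.366667
s = 1 + (scale-1)·z/height = 1 + (1.56-1)·5.5/15 = 1.205333
θ = twist·z/height = 326°·5.5/15 = 119.5333° = 2.086250 rad
cos θ = -0.492930, sin θ = 0.870069 (intermediates below are computed at full precision and shown rounded to 5 d.p.)
v1: (-5,0) → rotate → (2.46465,-4.35035) → ×s → (2.97072,-5.24362) → (2.97,-5.24)
v2: (-4,-2.5) → rotate → (4.14689,-2.24795) → ×s → (4.99839,-2.70953) → (5.00,-2.71)
v3: (0,-5) → rotate → (4.35035,2.46465) → ×s → (5.24362,2.97072) → (5.24,2.97)
v4: (4.5,-2) → rotate → (-0.47805,4.90117) → ×s → (-0.57620,5.90754) → (-0.58,5.91)
v5: (4.5,-1.5) → rotate → (-0.91308,4.65471) → ×s → (-1.10057,5.61047) → (-1.10,5.61)
v6: (-0.5,2) → rotate → (-1.49367,-1.42089) → ×s → (-1.80037,-1.71265) → (-1.80,-1.71)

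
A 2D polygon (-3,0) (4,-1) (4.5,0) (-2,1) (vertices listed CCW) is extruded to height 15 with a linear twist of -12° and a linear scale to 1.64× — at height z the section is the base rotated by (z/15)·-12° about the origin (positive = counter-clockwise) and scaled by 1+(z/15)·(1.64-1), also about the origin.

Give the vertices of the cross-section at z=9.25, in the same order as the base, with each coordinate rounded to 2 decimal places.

t = z/height = 9.25/15 = 0.616667
s = 1 + (scale-1)·z/height = 1 + (1.64-1)·9.25/15 = 1.394667
θ = twist·z/height = -12°·9.25/15 = -7.4000° = -0.129154 rad
cos θ = 0.991671, sin θ = -0.128796 (intermediates below are computed at full precision and shown rounded to 5 d.p.)
v1: (-3,0) → rotate → (-2.97501,0.38639) → ×s → (-4.14915,0.53888) → (-4.15,0.54)
v2: (4,-1) → rotate → (3.83789,-1.50685) → ×s → (5.35258,-2.10156) → (5.35,-2.10)
v3: (4.5,0) → rotate → (4.46252,-0.57958) → ×s → (6.22373,-0.80832) → (6.22,-0.81)
v4: (-2,1) → rotate → (-1.85455,1.24926) → ×s → (-2.58647,1.74230) → (-2.59,1.74)

Cross-section at z=9.25: (-4.15,0.54) (5.35,-2.10) (6.22,-0.81) (-2.59,1.74)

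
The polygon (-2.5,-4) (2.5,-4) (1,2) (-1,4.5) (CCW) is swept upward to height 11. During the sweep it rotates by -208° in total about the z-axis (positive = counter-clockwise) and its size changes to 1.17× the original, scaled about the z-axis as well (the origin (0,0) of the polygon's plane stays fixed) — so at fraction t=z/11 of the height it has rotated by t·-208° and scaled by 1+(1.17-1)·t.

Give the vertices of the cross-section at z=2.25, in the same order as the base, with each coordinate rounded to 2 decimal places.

t = z/height = 2.25/11 = 0.204545
s = 1 + (scale-1)·z/height = 1 + (1.17-1)·2.25/11 = 1.034773
θ = twist·z/height = -208°·2.25/11 = -42.5455° = -0.742558 rad
cos θ = 0.736741, sin θ = -0.676175 (intermediates below are computed at full precision and shown rounded to 5 d.p.)
v1: (-2.5,-4) → rotate → (-4.54655,-1.25653) → ×s → (-4.70465,-1.30022) → (-4.70,-1.30)
v2: (2.5,-4) → rotate → (-0.86285,-4.63740) → ×s → (-0.89285,-4.79866) → (-0.89,-4.80)
v3: (1,2) → rotate → (2.08909,0.79731) → ×s → (2.16173,0.82503) → (2.16,0.83)
v4: (-1,4.5) → rotate → (2.30605,3.99151) → ×s → (2.38623,4.13031) → (2.39,4.13)

Cross-section at z=2.25: (-4.70,-1.30) (-0.89,-4.80) (2.16,0.83) (2.39,4.13)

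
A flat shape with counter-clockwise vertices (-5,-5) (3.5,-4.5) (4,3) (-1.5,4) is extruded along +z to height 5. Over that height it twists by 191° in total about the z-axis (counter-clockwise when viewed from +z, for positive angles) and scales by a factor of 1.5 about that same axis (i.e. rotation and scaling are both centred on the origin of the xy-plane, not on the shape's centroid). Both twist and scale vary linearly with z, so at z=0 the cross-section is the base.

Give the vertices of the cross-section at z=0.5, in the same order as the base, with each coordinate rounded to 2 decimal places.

Cross-section at z=0.5: (-3.24,-6.68) (5.02,-3.26) (2.94,4.35) (-2.86,3.45)

t = z/height = 0.5/5 = 0.1
s = 1 + (scale-1)·z/height = 1 + (1.5-1)·0.5/5 = 1.050000
θ = twist·z/height = 191°·0.5/5 = 19.1000° = 0.333358 rad
cos θ = 0.944949, sin θ = 0.327218 (intermediates below are computed at full precision and shown rounded to 5 d.p.)
v1: (-5,-5) → rotate → (-3.08866,-6.36083) → ×s → (-3.24309,-6.67888) → (-3.24,-6.68)
v2: (3.5,-4.5) → rotate → (4.77980,-3.10701) → ×s → (5.01879,-3.26236) → (5.02,-3.26)
v3: (4,3) → rotate → (2.79814,4.14372) → ×s → (2.93805,4.35090) → (2.94,4.35)
v4: (-1.5,4) → rotate → (-2.72629,3.28897) → ×s → (-2.86261,3.45342) → (-2.86,3.45)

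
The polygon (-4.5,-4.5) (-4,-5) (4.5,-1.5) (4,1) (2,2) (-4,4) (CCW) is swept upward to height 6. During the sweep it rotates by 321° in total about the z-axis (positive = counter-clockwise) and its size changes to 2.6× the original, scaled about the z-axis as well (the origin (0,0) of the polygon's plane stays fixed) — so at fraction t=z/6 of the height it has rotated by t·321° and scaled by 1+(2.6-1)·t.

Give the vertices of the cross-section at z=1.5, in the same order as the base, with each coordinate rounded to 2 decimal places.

Cross-section at z=1.5: (5.14,-7.28) (5.95,-6.70) (3.14,5.85) (-0.43,5.76) (-2.29,3.23) (-6.47,-4.57)

t = z/height = 1.5/6 = 0.25
s = 1 + (scale-1)·z/height = 1 + (2.6-1)·1.5/6 = 1.400000
θ = twist·z/height = 321°·1.5/6 = 80.2500° = 1.400627 rad
cos θ = 0.169350, sin θ = 0.985556 (intermediates below are computed at full precision and shown rounded to 5 d.p.)
v1: (-4.5,-4.5) → rotate → (3.67293,-5.19708) → ×s → (5.14210,-7.27591) → (5.14,-7.28)
v2: (-4,-5) → rotate → (4.25038,-4.78897) → ×s → (5.95054,-6.70456) → (5.95,-6.70)
v3: (4.5,-1.5) → rotate → (2.24041,4.18098) → ×s → (3.13657,5.85337) → (3.14,5.85)
v4: (4,1) → rotate → (-0.30816,4.11157) → ×s → (-0.43142,5.75620) → (-0.43,5.76)
v5: (2,2) → rotate → (-1.63241,2.30981) → ×s → (-2.28538,3.23374) → (-2.29,3.23)
v6: (-4,4) → rotate → (-4.61962,-3.26483) → ×s → (-6.46747,-4.57076) → (-6.47,-4.57)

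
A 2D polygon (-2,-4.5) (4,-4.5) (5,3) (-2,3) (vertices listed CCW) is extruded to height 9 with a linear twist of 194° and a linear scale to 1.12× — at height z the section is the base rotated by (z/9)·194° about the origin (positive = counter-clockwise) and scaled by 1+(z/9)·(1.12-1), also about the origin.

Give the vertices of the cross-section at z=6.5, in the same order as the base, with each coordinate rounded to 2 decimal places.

t = z/height = 6.5/9 = 0.722222
s = 1 + (scale-1)·z/height = 1 + (1.12-1)·6.5/9 = 1.086667
θ = twist·z/height = 194°·6.5/9 = 140.1111° = 2.445400 rad
cos θ = -0.767290, sin θ = 0.641301 (intermediates below are computed at full precision and shown rounded to 5 d.p.)
v1: (-2,-4.5) → rotate → (4.42043,2.17020) → ×s → (4.80354,2.35829) → (4.80,2.36)
v2: (4,-4.5) → rotate → (-0.18330,6.01801) → ×s → (-0.19919,6.53957) → (-0.20,6.54)
v3: (5,3) → rotate → (-5.76035,0.90464) → ×s → (-6.25958,0.98304) → (-6.26,0.98)
v4: (-2,3) → rotate → (-0.38932,-3.58447) → ×s → (-0.42306,-3.89512) → (-0.42,-3.90)

Cross-section at z=6.5: (4.80,2.36) (-0.20,6.54) (-6.26,0.98) (-0.42,-3.90)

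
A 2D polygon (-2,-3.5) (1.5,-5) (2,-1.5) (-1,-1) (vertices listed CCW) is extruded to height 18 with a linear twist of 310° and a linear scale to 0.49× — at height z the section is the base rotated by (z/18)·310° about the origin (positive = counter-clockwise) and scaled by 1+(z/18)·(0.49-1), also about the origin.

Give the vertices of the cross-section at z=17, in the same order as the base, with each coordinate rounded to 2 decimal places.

Cross-section at z=17: (-2.07,0.25) (-2.09,-1.72) (-0.32,-1.26) (-0.68,0.28)

t = z/height = 17/18 = 0.944444
s = 1 + (scale-1)·z/height = 1 + (0.49-1)·17/18 = 0.518333
θ = twist·z/height = 310°·17/18 = 292.7778° = 5.109936 rad
cos θ = 0.387158, sin θ = -0.922013 (intermediates below are computed at full precision and shown rounded to 5 d.p.)
v1: (-2,-3.5) → rotate → (-4.00136,0.48897) → ×s → (-2.07404,0.25345) → (-2.07,0.25)
v2: (1.5,-5) → rotate → (-4.02933,-3.31881) → ×s → (-2.08854,-1.72025) → (-2.09,-1.72)
v3: (2,-1.5) → rotate → (-0.60870,-2.42476) → ×s → (-0.31551,-1.25684) → (-0.32,-1.26)
v4: (-1,-1) → rotate → (-1.30917,0.53486) → ×s → (-0.67859,0.27723) → (-0.68,0.28)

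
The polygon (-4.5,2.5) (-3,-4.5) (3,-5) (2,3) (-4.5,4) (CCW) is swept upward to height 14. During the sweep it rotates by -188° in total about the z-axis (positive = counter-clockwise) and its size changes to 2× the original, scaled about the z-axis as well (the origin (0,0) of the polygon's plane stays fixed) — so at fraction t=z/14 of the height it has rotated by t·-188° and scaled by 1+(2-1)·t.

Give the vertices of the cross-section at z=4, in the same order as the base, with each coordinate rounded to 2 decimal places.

Cross-section at z=4: (-0.83,6.57) (-6.95,-0.31) (-2.90,-6.91) (4.63,0.21) (0.72,7.71)

t = z/height = 4/14 = 0.285714
s = 1 + (scale-1)·z/height = 1 + (2-1)·4/14 = 1.285714
θ = twist·z/height = -188°·4/14 = -53.7143° = -0.937491 rad
cos θ = 0.591812, sin θ = -0.806076 (intermediates below are computed at full precision and shown rounded to 5 d.p.)
v1: (-4.5,2.5) → rotate → (-0.64797,5.10687) → ×s → (-0.83310,6.56598) → (-0.83,6.57)
v2: (-3,-4.5) → rotate → (-5.40278,-0.24493) → ×s → (-6.94643,-0.31491) → (-6.95,-0.31)
v3: (3,-5) → rotate → (-2.25494,-5.37729) → ×s → (-2.89921,-6.91366) → (-2.90,-6.91)
v4: (2,3) → rotate → (3.60185,0.16328) → ×s → (4.63095,0.20994) → (4.63,0.21)
v5: (-4.5,4) → rotate → (0.56115,5.99459) → ×s → (0.72148,7.70733) → (0.72,7.71)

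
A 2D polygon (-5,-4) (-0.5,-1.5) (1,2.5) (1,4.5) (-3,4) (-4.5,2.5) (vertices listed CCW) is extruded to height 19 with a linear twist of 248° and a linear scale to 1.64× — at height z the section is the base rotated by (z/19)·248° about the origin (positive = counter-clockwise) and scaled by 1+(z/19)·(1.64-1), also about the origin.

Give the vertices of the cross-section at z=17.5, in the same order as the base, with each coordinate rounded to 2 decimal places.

Cross-section at z=17.5: (0.52,10.16) (-1.26,2.18) (1.92,-3.83) (4.30,-5.94) (7.92,-0.65) (7.72,2.71)

t = z/height = 17.5/19 = 0.921053
s = 1 + (scale-1)·z/height = 1 + (1.64-1)·17.5/19 = 1.589474
θ = twist·z/height = 248°·17.5/19 = 228.4211° = 3.986699 rad
cos θ = -0.663651, sin θ = -0.748042 (intermediates below are computed at full precision and shown rounded to 5 d.p.)
v1: (-5,-4) → rotate → (0.32609,6.39482) → ×s → (0.51831,10.16439) → (0.52,10.16)
v2: (-0.5,-1.5) → rotate → (-0.79024,1.36950) → ×s → (-1.25606,2.17678) → (-1.26,2.18)
v3: (1,2.5) → rotate → (1.20645,-2.40717) → ×s → (1.91763,-3.82613) → (1.92,-3.83)
v4: (1,4.5) → rotate → (2.70254,-3.73447) → ×s → (4.29561,-5.93585) → (4.30,-5.94)
v5: (-3,4) → rotate → (4.98312,-0.41048) → ×s → (7.92054,-0.65245) → (7.92,-0.65)
v6: (-4.5,2.5) → rotate → (4.85654,1.70706) → ×s → (7.71934,2.71333) → (7.72,2.71)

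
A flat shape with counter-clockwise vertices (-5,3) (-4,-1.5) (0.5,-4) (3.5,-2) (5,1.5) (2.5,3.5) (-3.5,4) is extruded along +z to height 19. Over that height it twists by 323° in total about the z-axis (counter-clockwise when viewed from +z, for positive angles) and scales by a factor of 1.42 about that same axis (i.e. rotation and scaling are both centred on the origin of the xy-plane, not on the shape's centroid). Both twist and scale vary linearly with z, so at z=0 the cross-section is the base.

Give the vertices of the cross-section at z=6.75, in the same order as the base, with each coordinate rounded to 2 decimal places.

Cross-section at z=6.75: (-0.73,-6.66) (3.49,-3.45) (3.93,2.45) (0.40,4.62) (-3.97,4.50) (-4.86,0.93) (-2.49,-5.58)

t = z/height = 6.75/19 = 0.355263
s = 1 + (scale-1)·z/height = 1 + (1.42-1)·6.75/19 = 1.149211
θ = twist·z/height = 323°·6.75/19 = 114.7500° = 2.002765 rad
cos θ = -0.418660, sin θ = 0.908143 (intermediates below are computed at full precision and shown rounded to 5 d.p.)
v1: (-5,3) → rotate → (-0.63113,-5.79670) → ×s → (-0.72530,-6.66162) → (-0.73,-6.66)
v2: (-4,-1.5) → rotate → (3.03685,-3.00458) → ×s → (3.48998,-3.45290) → (3.49,-3.45)
v3: (0.5,-4) → rotate → (3.42324,2.12871) → ×s → (3.93403,2.44634) → (3.93,2.45)
v4: (3.5,-2) → rotate → (0.35098,4.01582) → ×s → (0.40335,4.61502) → (0.40,4.62)
v5: (5,1.5) → rotate → (-3.45551,3.91273) → ×s → (-3.97111,4.49655) → (-3.97,4.50)
v6: (2.5,3.5) → rotate → (-4.22515,0.80505) → ×s → (-4.85559,0.92517) → (-4.86,0.93)
v7: (-3.5,4) → rotate → (-2.16726,-4.85314) → ×s → (-2.49064,-5.57728) → (-2.49,-5.58)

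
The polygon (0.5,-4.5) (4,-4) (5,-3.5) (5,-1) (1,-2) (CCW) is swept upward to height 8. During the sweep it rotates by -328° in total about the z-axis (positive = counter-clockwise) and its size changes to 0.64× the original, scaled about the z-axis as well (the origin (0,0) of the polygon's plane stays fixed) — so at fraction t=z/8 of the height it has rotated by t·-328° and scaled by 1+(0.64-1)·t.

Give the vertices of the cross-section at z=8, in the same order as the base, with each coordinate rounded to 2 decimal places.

t = z/height = 8/8 = 1
s = 1 + (scale-1)·z/height = 1 + (0.64-1)·8/8 = 0.640000
θ = twist·z/height = -328°·8/8 = -328.0000° = -5.724680 rad
cos θ = 0.848048, sin θ = 0.529919 (intermediates below are computed at full precision and shown rounded to 5 d.p.)
v1: (0.5,-4.5) → rotate → (2.80866,-3.55126) → ×s → (1.79754,-2.27280) → (1.80,-2.27)
v2: (4,-4) → rotate → (5.51187,-1.27252) → ×s → (3.52760,-0.81441) → (3.53,-0.81)
v3: (5,-3.5) → rotate → (6.09496,-0.31857) → ×s → (3.90077,-0.20389) → (3.90,-0.20)
v4: (5,-1) → rotate → (4.77016,1.80155) → ×s → (3.05290,1.15299) → (3.05,1.15)
v5: (1,-2) → rotate → (1.90789,-1.16618) → ×s → (1.22105,-0.74635) → (1.22,-0.75)

Cross-section at z=8: (1.80,-2.27) (3.53,-0.81) (3.90,-0.20) (3.05,1.15) (1.22,-0.75)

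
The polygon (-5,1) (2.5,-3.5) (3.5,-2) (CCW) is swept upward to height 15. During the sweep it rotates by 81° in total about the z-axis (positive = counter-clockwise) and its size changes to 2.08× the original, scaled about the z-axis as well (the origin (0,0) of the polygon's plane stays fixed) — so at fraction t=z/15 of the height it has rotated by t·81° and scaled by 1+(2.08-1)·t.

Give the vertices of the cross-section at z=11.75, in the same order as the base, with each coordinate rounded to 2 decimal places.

Cross-section at z=11.75: (-5.78,-7.43) (7.84,1.24) (6.19,4.13)

t = z/height = 11.75/15 = 0.783333
s = 1 + (scale-1)·z/height = 1 + (2.08-1)·11.75/15 = 1.846000
θ = twist·z/height = 81°·11.75/15 = 63.4500° = 1.107411 rad
cos θ = 0.446979, sin θ = 0.894545 (intermediates below are computed at full precision and shown rounded to 5 d.p.)
v1: (-5,1) → rotate → (-3.12944,-4.02574) → ×s → (-5.77694,-7.43152) → (-5.78,-7.43)
v2: (2.5,-3.5) → rotate → (4.24835,0.67194) → ×s → (7.84246,1.24039) → (7.84,1.24)
v3: (3.5,-2) → rotate → (3.35351,2.23695) → ×s → (6.19059,4.12941) → (6.19,4.13)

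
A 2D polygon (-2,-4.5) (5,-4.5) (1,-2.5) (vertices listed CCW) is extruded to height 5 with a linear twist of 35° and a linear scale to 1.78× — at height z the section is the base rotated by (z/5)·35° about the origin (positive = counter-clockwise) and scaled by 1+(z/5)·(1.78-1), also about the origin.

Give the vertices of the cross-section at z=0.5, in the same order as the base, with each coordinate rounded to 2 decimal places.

t = z/height = 0.5/5 = 0.1
s = 1 + (scale-1)·z/height = 1 + (1.78-1)·0.5/5 = 1.078000
θ = twist·z/height = 35°·0.5/5 = 3.5000° = 0.061087 rad
cos θ = 0.998135, sin θ = 0.061049 (intermediates below are computed at full precision and shown rounded to 5 d.p.)
v1: (-2,-4.5) → rotate → (-1.72155,-4.61370) → ×s → (-1.85583,-4.97357) → (-1.86,-4.97)
v2: (5,-4.5) → rotate → (5.26539,-4.18636) → ×s → (5.67609,-4.51290) → (5.68,-4.51)
v3: (1,-2.5) → rotate → (1.15076,-2.43429) → ×s → (1.24052,-2.62416) → (1.24,-2.62)

Cross-section at z=0.5: (-1.86,-4.97) (5.68,-4.51) (1.24,-2.62)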